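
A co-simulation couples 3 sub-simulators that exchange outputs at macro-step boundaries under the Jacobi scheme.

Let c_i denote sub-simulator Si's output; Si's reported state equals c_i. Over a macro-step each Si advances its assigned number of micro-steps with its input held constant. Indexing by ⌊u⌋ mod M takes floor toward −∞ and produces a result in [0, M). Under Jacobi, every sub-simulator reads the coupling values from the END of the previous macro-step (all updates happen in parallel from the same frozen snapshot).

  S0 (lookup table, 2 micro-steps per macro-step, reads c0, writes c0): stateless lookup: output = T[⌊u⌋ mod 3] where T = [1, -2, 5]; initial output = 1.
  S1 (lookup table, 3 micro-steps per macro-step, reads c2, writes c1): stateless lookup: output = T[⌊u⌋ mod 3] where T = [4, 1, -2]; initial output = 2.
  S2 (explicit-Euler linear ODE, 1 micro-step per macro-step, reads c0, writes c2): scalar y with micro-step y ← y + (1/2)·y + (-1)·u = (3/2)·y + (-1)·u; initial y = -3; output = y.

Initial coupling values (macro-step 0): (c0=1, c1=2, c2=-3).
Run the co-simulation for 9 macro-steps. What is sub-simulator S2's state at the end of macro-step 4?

macro 1: S0 reads c0=1 → after 2×micro: -2; S1 reads c2=-3 → after 3×micro: 4; S2 reads c0=1 → after 1×micro: -11/2 ⇒ (c0=-2, c1=4, c2=-11/2)
macro 2: S0 reads c0=-2 → after 2×micro: -2; S1 reads c2=-11/2 → after 3×micro: 4; S2 reads c0=-2 → after 1×micro: -25/4 ⇒ (c0=-2, c1=4, c2=-25/4)
macro 3: S0 reads c0=-2 → after 2×micro: -2; S1 reads c2=-25/4 → after 3×micro: -2; S2 reads c0=-2 → after 1×micro: -59/8 ⇒ (c0=-2, c1=-2, c2=-59/8)
macro 4: S0 reads c0=-2 → after 2×micro: -2; S1 reads c2=-59/8 → after 3×micro: 1; S2 reads c0=-2 → after 1×micro: -145/16 ⇒ (c0=-2, c1=1, c2=-145/16)
macro 5: S0 reads c0=-2 → after 2×micro: -2; S1 reads c2=-145/16 → after 3×micro: -2; S2 reads c0=-2 → after 1×micro: -371/32 ⇒ (c0=-2, c1=-2, c2=-371/32)
macro 6: S0 reads c0=-2 → after 2×micro: -2; S1 reads c2=-371/32 → after 3×micro: 4; S2 reads c0=-2 → after 1×micro: -985/64 ⇒ (c0=-2, c1=4, c2=-985/64)
macro 7: S0 reads c0=-2 → after 2×micro: -2; S1 reads c2=-985/64 → after 3×micro: -2; S2 reads c0=-2 → after 1×micro: -2699/128 ⇒ (c0=-2, c1=-2, c2=-2699/128)
macro 8: S0 reads c0=-2 → after 2×micro: -2; S1 reads c2=-2699/128 → after 3×micro: -2; S2 reads c0=-2 → after 1×micro: -7585/256 ⇒ (c0=-2, c1=-2, c2=-7585/256)
macro 9: S0 reads c0=-2 → after 2×micro: -2; S1 reads c2=-7585/256 → after 3×micro: 4; S2 reads c0=-2 → after 1×micro: -21731/512 ⇒ (c0=-2, c1=4, c2=-21731/512)

S2 state at macro-step 4 = -145/16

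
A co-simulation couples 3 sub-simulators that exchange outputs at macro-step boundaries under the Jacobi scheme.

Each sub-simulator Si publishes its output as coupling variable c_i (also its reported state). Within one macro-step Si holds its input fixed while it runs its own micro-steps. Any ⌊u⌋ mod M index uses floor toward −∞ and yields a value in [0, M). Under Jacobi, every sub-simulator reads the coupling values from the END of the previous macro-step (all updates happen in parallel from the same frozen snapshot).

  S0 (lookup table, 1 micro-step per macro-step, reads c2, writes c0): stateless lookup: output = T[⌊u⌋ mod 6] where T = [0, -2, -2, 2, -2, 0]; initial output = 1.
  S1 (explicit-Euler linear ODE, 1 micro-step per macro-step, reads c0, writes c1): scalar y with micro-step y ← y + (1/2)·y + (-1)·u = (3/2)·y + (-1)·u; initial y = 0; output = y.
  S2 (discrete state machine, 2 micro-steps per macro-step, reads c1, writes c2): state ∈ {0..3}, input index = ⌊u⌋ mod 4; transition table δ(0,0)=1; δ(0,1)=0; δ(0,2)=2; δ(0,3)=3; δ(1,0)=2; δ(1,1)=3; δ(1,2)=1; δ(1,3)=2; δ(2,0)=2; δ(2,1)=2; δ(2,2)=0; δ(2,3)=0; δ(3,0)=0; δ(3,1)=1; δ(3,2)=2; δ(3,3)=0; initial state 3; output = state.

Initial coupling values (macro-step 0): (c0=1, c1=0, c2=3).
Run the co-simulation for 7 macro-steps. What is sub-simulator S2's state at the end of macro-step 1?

S2 state at macro-step 1 = 1

macro 1: S0 reads c2=3 → after 1×micro: 2; S1 reads c0=1 → after 1×micro: -1; S2 reads c1=0 → after 2×micro: 1 ⇒ (c0=2, c1=-1, c2=1)
macro 2: S0 reads c2=1 → after 1×micro: -2; S1 reads c0=2 → after 1×micro: -7/2; S2 reads c1=-1 → after 2×micro: 0 ⇒ (c0=-2, c1=-7/2, c2=0)
macro 3: S0 reads c2=0 → after 1×micro: 0; S1 reads c0=-2 → after 1×micro: -13/4; S2 reads c1=-7/2 → after 2×micro: 2 ⇒ (c0=0, c1=-13/4, c2=2)
macro 4: S0 reads c2=2 → after 1×micro: -2; S1 reads c0=0 → after 1×micro: -39/8; S2 reads c1=-13/4 → after 2×micro: 2 ⇒ (c0=-2, c1=-39/8, c2=2)
macro 5: S0 reads c2=2 → after 1×micro: -2; S1 reads c0=-2 → after 1×micro: -85/16; S2 reads c1=-39/8 → after 2×micro: 3 ⇒ (c0=-2, c1=-85/16, c2=3)
macro 6: S0 reads c2=3 → after 1×micro: 2; S1 reads c0=-2 → after 1×micro: -191/32; S2 reads c1=-85/16 → after 2×micro: 0 ⇒ (c0=2, c1=-191/32, c2=0)
macro 7: S0 reads c2=0 → after 1×micro: 0; S1 reads c0=2 → after 1×micro: -701/64; S2 reads c1=-191/32 → after 2×micro: 0 ⇒ (c0=0, c1=-701/64, c2=0)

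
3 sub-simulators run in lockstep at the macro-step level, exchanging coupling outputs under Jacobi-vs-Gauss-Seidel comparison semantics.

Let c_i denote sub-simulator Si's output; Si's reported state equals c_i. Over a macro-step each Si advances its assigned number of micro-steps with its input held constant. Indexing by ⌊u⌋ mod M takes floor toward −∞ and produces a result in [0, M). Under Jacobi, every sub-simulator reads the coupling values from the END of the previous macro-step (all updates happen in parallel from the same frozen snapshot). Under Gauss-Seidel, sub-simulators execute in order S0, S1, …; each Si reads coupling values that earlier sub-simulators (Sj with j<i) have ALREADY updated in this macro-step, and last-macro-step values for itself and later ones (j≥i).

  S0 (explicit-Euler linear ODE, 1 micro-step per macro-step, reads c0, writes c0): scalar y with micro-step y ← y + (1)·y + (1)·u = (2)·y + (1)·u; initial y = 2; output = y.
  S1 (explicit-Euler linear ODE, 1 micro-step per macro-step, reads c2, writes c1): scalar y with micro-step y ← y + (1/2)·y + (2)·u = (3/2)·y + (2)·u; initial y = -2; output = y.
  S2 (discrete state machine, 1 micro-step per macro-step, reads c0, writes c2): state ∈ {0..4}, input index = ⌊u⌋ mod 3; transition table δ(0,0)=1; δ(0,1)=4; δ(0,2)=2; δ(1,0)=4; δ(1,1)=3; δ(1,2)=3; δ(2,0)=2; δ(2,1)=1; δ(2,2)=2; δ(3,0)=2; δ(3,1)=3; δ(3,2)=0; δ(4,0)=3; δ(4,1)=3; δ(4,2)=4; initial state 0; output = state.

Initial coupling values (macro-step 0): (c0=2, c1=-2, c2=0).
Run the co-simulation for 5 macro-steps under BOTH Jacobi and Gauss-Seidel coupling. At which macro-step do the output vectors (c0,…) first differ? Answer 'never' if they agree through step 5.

[Jacobi] macro 1: S0 reads c0=2 → after 1×micro: 6; S1 reads c2=0 → after 1×micro: -3; S2 reads c0=2 → after 1×micro: 2 ⇒ (c0=6, c1=-3, c2=2)
[Jacobi] macro 2: S0 reads c0=6 → after 1×micro: 18; S1 reads c2=2 → after 1×micro: -1/2; S2 reads c0=6 → after 1×micro: 2 ⇒ (c0=18, c1=-1/2, c2=2)
[Jacobi] macro 3: S0 reads c0=18 → after 1×micro: 54; S1 reads c2=2 → after 1×micro: 13/4; S2 reads c0=18 → after 1×micro: 2 ⇒ (c0=54, c1=13/4, c2=2)
[Jacobi] macro 4: S0 reads c0=54 → after 1×micro: 162; S1 reads c2=2 → after 1×micro: 71/8; S2 reads c0=54 → after 1×micro: 2 ⇒ (c0=162, c1=71/8, c2=2)
[Jacobi] macro 5: S0 reads c0=162 → after 1×micro: 486; S1 reads c2=2 → after 1×micro: 277/16; S2 reads c0=162 → after 1×micro: 2 ⇒ (c0=486, c1=277/16, c2=2)
[Gauss-Seidel] macro 1: S0 reads c0=2 → after 1×micro: 6; S1 reads c2=0 → after 1×micro: -3; S2 reads c0=6 → after 1×micro: 1 ⇒ (c0=6, c1=-3, c2=1)
[Gauss-Seidel] macro 2: S0 reads c0=6 → after 1×micro: 18; S1 reads c2=1 → after 1×micro: -5/2; S2 reads c0=18 → after 1×micro: 4 ⇒ (c0=18, c1=-5/2, c2=4)
[Gauss-Seidel] macro 3: S0 reads c0=18 → after 1×micro: 54; S1 reads c2=4 → after 1×micro: 17/4; S2 reads c0=54 → after 1×micro: 3 ⇒ (c0=54, c1=17/4, c2=3)
[Gauss-Seidel] macro 4: S0 reads c0=54 → after 1×micro: 162; S1 reads c2=3 → after 1×micro: 99/8; S2 reads c0=162 → after 1×micro: 2 ⇒ (c0=162, c1=99/8, c2=2)
[Gauss-Seidel] macro 5: S0 reads c0=162 → after 1×micro: 486; S1 reads c2=2 → after 1×micro: 361/16; S2 reads c0=486 → after 1×micro: 2 ⇒ (c0=486, c1=361/16, c2=2)

first divergence at macro-step: 1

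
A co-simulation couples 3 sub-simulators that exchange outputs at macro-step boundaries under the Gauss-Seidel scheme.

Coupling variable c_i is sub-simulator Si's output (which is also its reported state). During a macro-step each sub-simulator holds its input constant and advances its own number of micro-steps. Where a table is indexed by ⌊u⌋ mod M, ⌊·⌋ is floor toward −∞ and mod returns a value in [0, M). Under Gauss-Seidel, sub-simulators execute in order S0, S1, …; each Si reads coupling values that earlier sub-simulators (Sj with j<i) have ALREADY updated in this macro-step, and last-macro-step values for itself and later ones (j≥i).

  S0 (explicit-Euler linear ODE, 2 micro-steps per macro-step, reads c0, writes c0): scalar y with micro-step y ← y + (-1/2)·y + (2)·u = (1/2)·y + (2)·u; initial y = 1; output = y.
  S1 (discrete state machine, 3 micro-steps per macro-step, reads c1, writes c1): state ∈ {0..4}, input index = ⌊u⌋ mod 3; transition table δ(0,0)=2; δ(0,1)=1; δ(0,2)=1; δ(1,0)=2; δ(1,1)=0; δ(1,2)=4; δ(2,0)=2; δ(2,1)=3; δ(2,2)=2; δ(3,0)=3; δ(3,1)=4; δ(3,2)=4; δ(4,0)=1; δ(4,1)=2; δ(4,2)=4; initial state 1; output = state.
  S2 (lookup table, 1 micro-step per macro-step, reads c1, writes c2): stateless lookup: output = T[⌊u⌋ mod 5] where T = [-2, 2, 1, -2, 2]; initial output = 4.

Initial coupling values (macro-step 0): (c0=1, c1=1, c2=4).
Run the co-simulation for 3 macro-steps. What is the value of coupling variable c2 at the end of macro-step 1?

macro 1: S0 reads c0=1 → after 2×micro: 13/4; S1 reads c1=1 → after 3×micro: 0; S2 reads c1=0 → after 1×micro: -2 ⇒ (c0=13/4, c1=0, c2=-2)
macro 2: S0 reads c0=13/4 → after 2×micro: 169/16; S1 reads c1=0 → after 3×micro: 2; S2 reads c1=2 → after 1×micro: 1 ⇒ (c0=169/16, c1=2, c2=1)
macro 3: S0 reads c0=169/16 → after 2×micro: 2197/64; S1 reads c1=2 → after 3×micro: 2; S2 reads c1=2 → after 1×micro: 1 ⇒ (c0=2197/64, c1=2, c2=1)

c2 at macro-step 1 = -2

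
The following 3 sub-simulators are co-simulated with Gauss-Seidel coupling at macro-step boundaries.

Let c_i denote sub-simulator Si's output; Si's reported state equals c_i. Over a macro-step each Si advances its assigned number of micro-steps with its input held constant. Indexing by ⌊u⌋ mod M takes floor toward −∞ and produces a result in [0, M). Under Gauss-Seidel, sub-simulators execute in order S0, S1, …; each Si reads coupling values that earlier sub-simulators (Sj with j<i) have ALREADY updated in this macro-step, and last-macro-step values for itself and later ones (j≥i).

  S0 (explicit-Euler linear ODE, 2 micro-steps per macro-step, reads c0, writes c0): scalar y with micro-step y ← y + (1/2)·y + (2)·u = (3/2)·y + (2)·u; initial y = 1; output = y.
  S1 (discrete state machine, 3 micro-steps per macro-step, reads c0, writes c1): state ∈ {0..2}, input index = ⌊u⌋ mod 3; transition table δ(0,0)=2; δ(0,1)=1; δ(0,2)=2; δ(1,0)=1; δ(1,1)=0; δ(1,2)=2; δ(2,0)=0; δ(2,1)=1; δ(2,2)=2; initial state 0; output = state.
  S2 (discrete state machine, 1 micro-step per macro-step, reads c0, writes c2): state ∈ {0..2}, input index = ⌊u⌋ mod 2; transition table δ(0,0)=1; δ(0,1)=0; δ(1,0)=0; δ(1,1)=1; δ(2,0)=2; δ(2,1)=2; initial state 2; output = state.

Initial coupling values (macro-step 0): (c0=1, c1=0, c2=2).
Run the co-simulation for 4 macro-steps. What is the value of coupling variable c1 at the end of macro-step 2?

c1 at macro-step 2 = 0

macro 1: S0 reads c0=1 → after 2×micro: 29/4; S1 reads c0=29/4 → after 3×micro: 1; S2 reads c0=29/4 → after 1×micro: 2 ⇒ (c0=29/4, c1=1, c2=2)
macro 2: S0 reads c0=29/4 → after 2×micro: 841/16; S1 reads c0=841/16 → after 3×micro: 0; S2 reads c0=841/16 → after 1×micro: 2 ⇒ (c0=841/16, c1=0, c2=2)
macro 3: S0 reads c0=841/16 → after 2×micro: 24389/64; S1 reads c0=24389/64 → after 3×micro: 2; S2 reads c0=24389/64 → after 1×micro: 2 ⇒ (c0=24389/64, c1=2, c2=2)
macro 4: S0 reads c0=24389/64 → after 2×micro: 707281/256; S1 reads c0=707281/256 → after 3×micro: 2; S2 reads c0=707281/256 → after 1×micro: 2 ⇒ (c0=707281/256, c1=2, c2=2)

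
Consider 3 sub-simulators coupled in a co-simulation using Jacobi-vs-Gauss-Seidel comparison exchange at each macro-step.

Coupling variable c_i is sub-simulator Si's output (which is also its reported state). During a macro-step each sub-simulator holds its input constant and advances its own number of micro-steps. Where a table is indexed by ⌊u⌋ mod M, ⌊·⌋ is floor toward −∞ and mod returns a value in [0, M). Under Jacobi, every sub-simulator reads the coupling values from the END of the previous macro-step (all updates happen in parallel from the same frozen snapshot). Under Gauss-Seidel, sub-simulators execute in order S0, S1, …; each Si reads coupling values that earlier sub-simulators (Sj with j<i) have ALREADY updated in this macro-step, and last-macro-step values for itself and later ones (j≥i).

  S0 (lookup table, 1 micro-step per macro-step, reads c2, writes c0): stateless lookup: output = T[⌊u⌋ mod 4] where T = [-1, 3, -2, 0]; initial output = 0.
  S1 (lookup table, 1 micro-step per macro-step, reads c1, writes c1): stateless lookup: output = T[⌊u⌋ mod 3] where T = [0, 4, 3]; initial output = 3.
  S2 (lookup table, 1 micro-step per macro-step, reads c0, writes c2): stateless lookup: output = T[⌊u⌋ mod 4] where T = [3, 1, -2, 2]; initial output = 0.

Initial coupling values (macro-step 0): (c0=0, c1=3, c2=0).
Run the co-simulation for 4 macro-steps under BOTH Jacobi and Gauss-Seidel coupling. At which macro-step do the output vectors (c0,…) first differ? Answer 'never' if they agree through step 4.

[Jacobi] macro 1: S0 reads c2=0 → after 1×micro: -1; S1 reads c1=3 → after 1×micro: 0; S2 reads c0=0 → after 1×micro: 3 ⇒ (c0=-1, c1=0, c2=3)
[Jacobi] macro 2: S0 reads c2=3 → after 1×micro: 0; S1 reads c1=0 → after 1×micro: 0; S2 reads c0=-1 → after 1×micro: 2 ⇒ (c0=0, c1=0, c2=2)
[Jacobi] macro 3: S0 reads c2=2 → after 1×micro: -2; S1 reads c1=0 → after 1×micro: 0; S2 reads c0=0 → after 1×micro: 3 ⇒ (c0=-2, c1=0, c2=3)
[Jacobi] macro 4: S0 reads c2=3 → after 1×micro: 0; S1 reads c1=0 → after 1×micro: 0; S2 reads c0=-2 → after 1×micro: -2 ⇒ (c0=0, c1=0, c2=-2)
[Gauss-Seidel] macro 1: S0 reads c2=0 → after 1×micro: -1; S1 reads c1=3 → after 1×micro: 0; S2 reads c0=-1 → after 1×micro: 2 ⇒ (c0=-1, c1=0, c2=2)
[Gauss-Seidel] macro 2: S0 reads c2=2 → after 1×micro: -2; S1 reads c1=0 → after 1×micro: 0; S2 reads c0=-2 → after 1×micro: -2 ⇒ (c0=-2, c1=0, c2=-2)
[Gauss-Seidel] macro 3: S0 reads c2=-2 → after 1×micro: -2; S1 reads c1=0 → after 1×micro: 0; S2 reads c0=-2 → after 1×micro: -2 ⇒ (c0=-2, c1=0, c2=-2)
[Gauss-Seidel] macro 4: S0 reads c2=-2 → after 1×micro: -2; S1 reads c1=0 → after 1×micro: 0; S2 reads c0=-2 → after 1×micro: -2 ⇒ (c0=-2, c1=0, c2=-2)

first divergence at macro-step: 1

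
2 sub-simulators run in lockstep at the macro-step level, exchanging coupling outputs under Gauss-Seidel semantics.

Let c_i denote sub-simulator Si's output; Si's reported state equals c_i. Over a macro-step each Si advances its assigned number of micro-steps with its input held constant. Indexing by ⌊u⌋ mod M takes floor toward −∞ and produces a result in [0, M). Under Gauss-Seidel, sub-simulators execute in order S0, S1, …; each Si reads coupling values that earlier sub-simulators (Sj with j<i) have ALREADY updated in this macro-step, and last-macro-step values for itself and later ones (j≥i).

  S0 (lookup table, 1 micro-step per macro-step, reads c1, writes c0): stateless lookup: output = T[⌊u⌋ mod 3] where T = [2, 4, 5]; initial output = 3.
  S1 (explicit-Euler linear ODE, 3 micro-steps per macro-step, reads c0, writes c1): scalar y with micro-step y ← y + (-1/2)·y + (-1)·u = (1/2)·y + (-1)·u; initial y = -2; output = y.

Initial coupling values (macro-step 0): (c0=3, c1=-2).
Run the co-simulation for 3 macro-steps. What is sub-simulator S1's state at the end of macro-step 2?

S1 state at macro-step 2 = -253/32

macro 1: S0 reads c1=-2 → after 1×micro: 4; S1 reads c0=4 → after 3×micro: -29/4 ⇒ (c0=4, c1=-29/4)
macro 2: S0 reads c1=-29/4 → after 1×micro: 4; S1 reads c0=4 → after 3×micro: -253/32 ⇒ (c0=4, c1=-253/32)
macro 3: S0 reads c1=-253/32 → after 1×micro: 4; S1 reads c0=4 → after 3×micro: -2045/256 ⇒ (c0=4, c1=-2045/256)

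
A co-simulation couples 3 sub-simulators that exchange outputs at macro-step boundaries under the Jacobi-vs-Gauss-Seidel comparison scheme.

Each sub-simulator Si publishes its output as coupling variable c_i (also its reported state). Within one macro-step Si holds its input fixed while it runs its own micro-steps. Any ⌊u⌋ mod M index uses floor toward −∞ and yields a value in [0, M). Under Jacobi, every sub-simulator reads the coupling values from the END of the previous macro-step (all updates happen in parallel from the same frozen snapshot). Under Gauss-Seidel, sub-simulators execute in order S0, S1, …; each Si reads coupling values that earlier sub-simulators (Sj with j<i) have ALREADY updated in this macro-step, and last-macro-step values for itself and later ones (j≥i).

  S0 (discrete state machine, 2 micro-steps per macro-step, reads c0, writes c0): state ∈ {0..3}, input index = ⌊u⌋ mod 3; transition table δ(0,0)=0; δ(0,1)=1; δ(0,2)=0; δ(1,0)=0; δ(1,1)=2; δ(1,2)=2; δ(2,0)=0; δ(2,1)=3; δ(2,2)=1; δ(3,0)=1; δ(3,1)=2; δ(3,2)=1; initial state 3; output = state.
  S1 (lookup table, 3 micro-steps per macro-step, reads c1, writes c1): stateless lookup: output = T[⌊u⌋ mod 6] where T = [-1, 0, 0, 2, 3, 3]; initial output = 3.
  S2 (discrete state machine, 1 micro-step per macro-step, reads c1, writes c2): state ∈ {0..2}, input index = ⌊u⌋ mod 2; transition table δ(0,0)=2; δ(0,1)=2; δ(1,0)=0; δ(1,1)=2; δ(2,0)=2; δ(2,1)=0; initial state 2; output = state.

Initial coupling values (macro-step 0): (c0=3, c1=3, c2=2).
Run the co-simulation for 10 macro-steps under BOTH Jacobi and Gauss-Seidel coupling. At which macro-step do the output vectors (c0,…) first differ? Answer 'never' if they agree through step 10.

first divergence at macro-step: 1

[Jacobi] macro 1: S0 reads c0=3 → after 2×micro: 0; S1 reads c1=3 → after 3×micro: 2; S2 reads c1=3 → after 1×micro: 0 ⇒ (c0=0, c1=2, c2=0)
[Jacobi] macro 2: S0 reads c0=0 → after 2×micro: 0; S1 reads c1=2 → after 3×micro: 0; S2 reads c1=2 → after 1×micro: 2 ⇒ (c0=0, c1=0, c2=2)
[Jacobi] macro 3: S0 reads c0=0 → after 2×micro: 0; S1 reads c1=0 → after 3×micro: -1; S2 reads c1=0 → after 1×micro: 2 ⇒ (c0=0, c1=-1, c2=2)
[Jacobi] macro 4: S0 reads c0=0 → after 2×micro: 0; S1 reads c1=-1 → after 3×micro: 3; S2 reads c1=-1 → after 1×micro: 0 ⇒ (c0=0, c1=3, c2=0)
[Jacobi] macro 5: S0 reads c0=0 → after 2×micro: 0; S1 reads c1=3 → after 3×micro: 2; S2 reads c1=3 → after 1×micro: 2 ⇒ (c0=0, c1=2, c2=2)
[Jacobi] macro 6: S0 reads c0=0 → after 2×micro: 0; S1 reads c1=2 → after 3×micro: 0; S2 reads c1=2 → after 1×micro: 2 ⇒ (c0=0, c1=0, c2=2)
[Jacobi] macro 7: S0 reads c0=0 → after 2×micro: 0; S1 reads c1=0 → after 3×micro: -1; S2 reads c1=0 → after 1×micro: 2 ⇒ (c0=0, c1=-1, c2=2)
[Jacobi] macro 8: S0 reads c0=0 → after 2×micro: 0; S1 reads c1=-1 → after 3×micro: 3; S2 reads c1=-1 → after 1×micro: 0 ⇒ (c0=0, c1=3, c2=0)
[Jacobi] macro 9: S0 reads c0=0 → after 2×micro: 0; S1 reads c1=3 → after 3×micro: 2; S2 reads c1=3 → after 1×micro: 2 ⇒ (c0=0, c1=2, c2=2)
[Jacobi] macro 10: S0 reads c0=0 → after 2×micro: 0; S1 reads c1=2 → after 3×micro: 0; S2 reads c1=2 → after 1×micro: 2 ⇒ (c0=0, c1=0, c2=2)
[Gauss-Seidel] macro 1: S0 reads c0=3 → after 2×micro: 0; S1 reads c1=3 → after 3×micro: 2; S2 reads c1=2 → after 1×micro: 2 ⇒ (c0=0, c1=2, c2=2)
[Gauss-Seidel] macro 2: S0 reads c0=0 → after 2×micro: 0; S1 reads c1=2 → after 3×micro: 0; S2 reads c1=0 → after 1×micro: 2 ⇒ (c0=0, c1=0, c2=2)
[Gauss-Seidel] macro 3: S0 reads c0=0 → after 2×micro: 0; S1 reads c1=0 → after 3×micro: -1; S2 reads c1=-1 → after 1×micro: 0 ⇒ (c0=0, c1=-1, c2=0)
[Gauss-Seidel] macro 4: S0 reads c0=0 → after 2×micro: 0; S1 reads c1=-1 → after 3×micro: 3; S2 reads c1=3 → after 1×micro: 2 ⇒ (c0=0, c1=3, c2=2)
[Gauss-Seidel] macro 5: S0 reads c0=0 → after 2×micro: 0; S1 reads c1=3 → after 3×micro: 2; S2 reads c1=2 → after 1×micro: 2 ⇒ (c0=0, c1=2, c2=2)
[Gauss-Seidel] macro 6: S0 reads c0=0 → after 2×micro: 0; S1 reads c1=2 → after 3×micro: 0; S2 reads c1=0 → after 1×micro: 2 ⇒ (c0=0, c1=0, c2=2)
[Gauss-Seidel] macro 7: S0 reads c0=0 → after 2×micro: 0; S1 reads c1=0 → after 3×micro: -1; S2 reads c1=-1 → after 1×micro: 0 ⇒ (c0=0, c1=-1, c2=0)
[Gauss-Seidel] macro 8: S0 reads c0=0 → after 2×micro: 0; S1 reads c1=-1 → after 3×micro: 3; S2 reads c1=3 → after 1×micro: 2 ⇒ (c0=0, c1=3, c2=2)
[Gauss-Seidel] macro 9: S0 reads c0=0 → after 2×micro: 0; S1 reads c1=3 → after 3×micro: 2; S2 reads c1=2 → after 1×micro: 2 ⇒ (c0=0, c1=2, c2=2)
[Gauss-Seidel] macro 10: S0 reads c0=0 → after 2×micro: 0; S1 reads c1=2 → after 3×micro: 0; S2 reads c1=0 → after 1×micro: 2 ⇒ (c0=0, c1=0, c2=2)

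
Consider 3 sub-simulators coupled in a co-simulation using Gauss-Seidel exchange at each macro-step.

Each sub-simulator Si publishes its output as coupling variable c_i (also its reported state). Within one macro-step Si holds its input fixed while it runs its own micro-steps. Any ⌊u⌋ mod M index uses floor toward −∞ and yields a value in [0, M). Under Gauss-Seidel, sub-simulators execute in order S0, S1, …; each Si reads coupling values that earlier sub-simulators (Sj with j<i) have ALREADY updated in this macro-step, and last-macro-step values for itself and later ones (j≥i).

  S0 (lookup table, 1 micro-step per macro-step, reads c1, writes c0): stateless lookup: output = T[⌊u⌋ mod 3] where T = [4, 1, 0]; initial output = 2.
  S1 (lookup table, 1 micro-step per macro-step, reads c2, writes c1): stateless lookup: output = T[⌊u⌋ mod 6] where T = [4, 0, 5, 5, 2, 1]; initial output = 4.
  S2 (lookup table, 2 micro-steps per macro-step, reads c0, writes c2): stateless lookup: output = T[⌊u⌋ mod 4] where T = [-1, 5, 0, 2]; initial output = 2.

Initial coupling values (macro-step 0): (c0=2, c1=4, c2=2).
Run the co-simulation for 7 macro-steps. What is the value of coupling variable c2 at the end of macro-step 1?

macro 1: S0 reads c1=4 → after 1×micro: 1; S1 reads c2=2 → after 1×micro: 5; S2 reads c0=1 → after 2×micro: 5 ⇒ (c0=1, c1=5, c2=5)
macro 2: S0 reads c1=5 → after 1×micro: 0; S1 reads c2=5 → after 1×micro: 1; S2 reads c0=0 → after 2×micro: -1 ⇒ (c0=0, c1=1, c2=-1)
macro 3: S0 reads c1=1 → after 1×micro: 1; S1 reads c2=-1 → after 1×micro: 1; S2 reads c0=1 → after 2×micro: 5 ⇒ (c0=1, c1=1, c2=5)
macro 4: S0 reads c1=1 → after 1×micro: 1; S1 reads c2=5 → after 1×micro: 1; S2 reads c0=1 → after 2×micro: 5 ⇒ (c0=1, c1=1, c2=5)
macro 5: S0 reads c1=1 → after 1×micro: 1; S1 reads c2=5 → after 1×micro: 1; S2 reads c0=1 → after 2×micro: 5 ⇒ (c0=1, c1=1, c2=5)
macro 6: S0 reads c1=1 → after 1×micro: 1; S1 reads c2=5 → after 1×micro: 1; S2 reads c0=1 → after 2×micro: 5 ⇒ (c0=1, c1=1, c2=5)
macro 7: S0 reads c1=1 → after 1×micro: 1; S1 reads c2=5 → after 1×micro: 1; S2 reads c0=1 → after 2×micro: 5 ⇒ (c0=1, c1=1, c2=5)

c2 at macro-step 1 = 5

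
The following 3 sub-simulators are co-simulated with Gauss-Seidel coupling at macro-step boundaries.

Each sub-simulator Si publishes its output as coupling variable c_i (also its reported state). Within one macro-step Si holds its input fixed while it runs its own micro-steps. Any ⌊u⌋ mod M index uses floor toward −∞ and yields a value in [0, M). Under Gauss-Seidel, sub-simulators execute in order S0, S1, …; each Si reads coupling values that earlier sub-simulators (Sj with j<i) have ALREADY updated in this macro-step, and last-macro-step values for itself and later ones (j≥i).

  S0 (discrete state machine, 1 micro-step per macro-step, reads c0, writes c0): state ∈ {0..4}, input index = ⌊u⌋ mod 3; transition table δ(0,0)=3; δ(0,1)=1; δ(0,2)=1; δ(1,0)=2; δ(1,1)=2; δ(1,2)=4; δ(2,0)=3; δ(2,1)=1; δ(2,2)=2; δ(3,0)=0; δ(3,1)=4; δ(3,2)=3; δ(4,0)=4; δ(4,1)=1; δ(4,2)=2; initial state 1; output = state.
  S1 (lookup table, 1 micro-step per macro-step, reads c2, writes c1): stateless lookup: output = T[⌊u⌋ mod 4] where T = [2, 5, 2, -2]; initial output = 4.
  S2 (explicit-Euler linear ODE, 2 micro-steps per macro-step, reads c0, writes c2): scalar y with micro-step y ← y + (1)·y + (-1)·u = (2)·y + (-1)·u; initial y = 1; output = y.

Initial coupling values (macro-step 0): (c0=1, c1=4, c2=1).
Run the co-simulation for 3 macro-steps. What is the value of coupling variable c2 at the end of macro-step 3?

c2 at macro-step 3 = -62

macro 1: S0 reads c0=1 → after 1×micro: 2; S1 reads c2=1 → after 1×micro: 5; S2 reads c0=2 → after 2×micro: -2 ⇒ (c0=2, c1=5, c2=-2)
macro 2: S0 reads c0=2 → after 1×micro: 2; S1 reads c2=-2 → after 1×micro: 2; S2 reads c0=2 → after 2×micro: -14 ⇒ (c0=2, c1=2, c2=-14)
macro 3: S0 reads c0=2 → after 1×micro: 2; S1 reads c2=-14 → after 1×micro: 2; S2 reads c0=2 → after 2×micro: -62 ⇒ (c0=2, c1=2, c2=-62)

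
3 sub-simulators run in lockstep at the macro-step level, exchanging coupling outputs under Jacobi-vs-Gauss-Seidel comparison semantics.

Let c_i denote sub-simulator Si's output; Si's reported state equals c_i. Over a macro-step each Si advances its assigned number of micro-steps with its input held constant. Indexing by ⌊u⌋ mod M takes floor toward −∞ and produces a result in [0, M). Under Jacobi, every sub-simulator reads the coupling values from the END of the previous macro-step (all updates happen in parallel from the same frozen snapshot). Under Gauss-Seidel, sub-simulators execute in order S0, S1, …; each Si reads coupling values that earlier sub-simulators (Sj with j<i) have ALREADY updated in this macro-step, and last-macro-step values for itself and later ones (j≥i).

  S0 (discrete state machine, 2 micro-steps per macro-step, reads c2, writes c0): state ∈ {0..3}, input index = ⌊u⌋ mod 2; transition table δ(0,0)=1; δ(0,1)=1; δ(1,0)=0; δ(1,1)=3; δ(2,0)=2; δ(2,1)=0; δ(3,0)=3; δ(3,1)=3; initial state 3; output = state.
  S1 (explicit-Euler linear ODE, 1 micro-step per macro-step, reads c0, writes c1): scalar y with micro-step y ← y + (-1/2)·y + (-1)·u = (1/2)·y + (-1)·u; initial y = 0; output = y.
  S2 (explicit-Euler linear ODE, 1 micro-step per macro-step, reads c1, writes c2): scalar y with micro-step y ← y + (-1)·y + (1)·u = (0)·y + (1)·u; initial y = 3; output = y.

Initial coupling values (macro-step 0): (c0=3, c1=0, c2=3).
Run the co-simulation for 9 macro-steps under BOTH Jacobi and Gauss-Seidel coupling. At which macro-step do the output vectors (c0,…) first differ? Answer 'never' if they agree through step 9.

[Jacobi] macro 1: S0 reads c2=3 → after 2×micro: 3; S1 reads c0=3 → after 1×micro: -3; S2 reads c1=0 → after 1×micro: 0 ⇒ (c0=3, c1=-3, c2=0)
[Jacobi] macro 2: S0 reads c2=0 → after 2×micro: 3; S1 reads c0=3 → after 1×micro: -9/2; S2 reads c1=-3 → after 1×micro: -3 ⇒ (c0=3, c1=-9/2, c2=-3)
[Jacobi] macro 3: S0 reads c2=-3 → after 2×micro: 3; S1 reads c0=3 → after 1×micro: -21/4; S2 reads c1=-9/2 → after 1×micro: -9/2 ⇒ (c0=3, c1=-21/4, c2=-9/2)
[Jacobi] macro 4: S0 reads c2=-9/2 → after 2×micro: 3; S1 reads c0=3 → after 1×micro: -45/8; S2 reads c1=-21/4 → after 1×micro: -21/4 ⇒ (c0=3, c1=-45/8, c2=-21/4)
[Jacobi] macro 5: S0 reads c2=-21/4 → after 2×micro: 3; S1 reads c0=3 → after 1×micro: -93/16; S2 reads c1=-45/8 → after 1×micro: -45/8 ⇒ (c0=3, c1=-93/16, c2=-45/8)
[Jacobi] macro 6: S0 reads c2=-45/8 → after 2×micro: 3; S1 reads c0=3 → after 1×micro: -189/32; S2 reads c1=-93/16 → after 1×micro: -93/16 ⇒ (c0=3, c1=-189/32, c2=-93/16)
[Jacobi] macro 7: S0 reads c2=-93/16 → after 2×micro: 3; S1 reads c0=3 → after 1×micro: -381/64; S2 reads c1=-189/32 → after 1×micro: -189/32 ⇒ (c0=3, c1=-381/64, c2=-189/32)
[Jacobi] macro 8: S0 reads c2=-189/32 → after 2×micro: 3; S1 reads c0=3 → after 1×micro: -765/128; S2 reads c1=-381/64 → after 1×micro: -381/64 ⇒ (c0=3, c1=-765/128, c2=-381/64)
[Jacobi] macro 9: S0 reads c2=-381/64 → after 2×micro: 3; S1 reads c0=3 → after 1×micro: -1533/256; S2 reads c1=-765/128 → after 1×micro: -765/128 ⇒ (c0=3, c1=-1533/256, c2=-765/128)
[Gauss-Seidel] macro 1: S0 reads c2=3 → after 2×micro: 3; S1 reads c0=3 → after 1×micro: -3; S2 reads c1=-3 → after 1×micro: -3 ⇒ (c0=3, c1=-3, c2=-3)
[Gauss-Seidel] macro 2: S0 reads c2=-3 → after 2×micro: 3; S1 reads c0=3 → after 1×micro: -9/2; S2 reads c1=-9/2 → after 1×micro: -9/2 ⇒ (c0=3, c1=-9/2, c2=-9/2)
[Gauss-Seidel] macro 3: S0 reads c2=-9/2 → after 2×micro: 3; S1 reads c0=3 → after 1×micro: -21/4; S2 reads c1=-21/4 → after 1×micro: -21/4 ⇒ (c0=3, c1=-21/4, c2=-21/4)
[Gauss-Seidel] macro 4: S0 reads c2=-21/4 → after 2×micro: 3; S1 reads c0=3 → after 1×micro: -45/8; S2 reads c1=-45/8 → after 1×micro: -45/8 ⇒ (c0=3, c1=-45/8, c2=-45/8)
[Gauss-Seidel] macro 5: S0 reads c2=-45/8 → after 2×micro: 3; S1 reads c0=3 → after 1×micro: -93/16; S2 reads c1=-93/16 → after 1×micro: -93/16 ⇒ (c0=3, c1=-93/16, c2=-93/16)
[Gauss-Seidel] macro 6: S0 reads c2=-93/16 → after 2×micro: 3; S1 reads c0=3 → after 1×micro: -189/32; S2 reads c1=-189/32 → after 1×micro: -189/32 ⇒ (c0=3, c1=-189/32, c2=-189/32)
[Gauss-Seidel] macro 7: S0 reads c2=-189/32 → after 2×micro: 3; S1 reads c0=3 → after 1×micro: -381/64; S2 reads c1=-381/64 → after 1×micro: -381/64 ⇒ (c0=3, c1=-381/64, c2=-381/64)
[Gauss-Seidel] macro 8: S0 reads c2=-381/64 → after 2×micro: 3; S1 reads c0=3 → after 1×micro: -765/128; S2 reads c1=-765/128 → after 1×micro: -765/128 ⇒ (c0=3, c1=-765/128, c2=-765/128)
[Gauss-Seidel] macro 9: S0 reads c2=-765/128 → after 2×micro: 3; S1 reads c0=3 → after 1×micro: -1533/256; S2 reads c1=-1533/256 → after 1×micro: -1533/256 ⇒ (c0=3, c1=-1533/256, c2=-1533/256)

first divergence at macro-step: 1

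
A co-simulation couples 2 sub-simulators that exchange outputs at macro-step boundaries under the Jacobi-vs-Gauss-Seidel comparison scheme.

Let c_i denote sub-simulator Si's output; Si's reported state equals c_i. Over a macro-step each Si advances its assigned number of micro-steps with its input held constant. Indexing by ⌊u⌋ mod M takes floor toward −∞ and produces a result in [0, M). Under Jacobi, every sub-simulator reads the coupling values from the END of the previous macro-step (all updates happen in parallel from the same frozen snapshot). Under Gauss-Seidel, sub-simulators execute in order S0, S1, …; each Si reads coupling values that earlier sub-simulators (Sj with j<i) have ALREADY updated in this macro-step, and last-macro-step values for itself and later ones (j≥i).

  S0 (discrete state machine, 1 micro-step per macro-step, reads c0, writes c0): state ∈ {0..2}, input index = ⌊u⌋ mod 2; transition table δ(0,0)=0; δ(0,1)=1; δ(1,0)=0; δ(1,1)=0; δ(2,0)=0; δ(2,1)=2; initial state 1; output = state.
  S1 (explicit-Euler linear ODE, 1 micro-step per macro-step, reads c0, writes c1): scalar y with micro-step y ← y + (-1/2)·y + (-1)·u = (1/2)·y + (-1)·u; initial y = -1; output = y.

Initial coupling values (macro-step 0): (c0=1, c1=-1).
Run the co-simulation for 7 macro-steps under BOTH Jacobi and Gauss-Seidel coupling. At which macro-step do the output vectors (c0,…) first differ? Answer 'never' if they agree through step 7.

first divergence at macro-step: 1

[Jacobi] macro 1: S0 reads c0=1 → after 1×micro: 0; S1 reads c0=1 → after 1×micro: -3/2 ⇒ (c0=0, c1=-3/2)
[Jacobi] macro 2: S0 reads c0=0 → after 1×micro: 0; S1 reads c0=0 → after 1×micro: -3/4 ⇒ (c0=0, c1=-3/4)
[Jacobi] macro 3: S0 reads c0=0 → after 1×micro: 0; S1 reads c0=0 → after 1×micro: -3/8 ⇒ (c0=0, c1=-3/8)
[Jacobi] macro 4: S0 reads c0=0 → after 1×micro: 0; S1 reads c0=0 → after 1×micro: -3/16 ⇒ (c0=0, c1=-3/16)
[Jacobi] macro 5: S0 reads c0=0 → after 1×micro: 0; S1 reads c0=0 → after 1×micro: -3/32 ⇒ (c0=0, c1=-3/32)
[Jacobi] macro 6: S0 reads c0=0 → after 1×micro: 0; S1 reads c0=0 → after 1×micro: -3/64 ⇒ (c0=0, c1=-3/64)
[Jacobi] macro 7: S0 reads c0=0 → after 1×micro: 0; S1 reads c0=0 → after 1×micro: -3/128 ⇒ (c0=0, c1=-3/128)
[Gauss-Seidel] macro 1: S0 reads c0=1 → after 1×micro: 0; S1 reads c0=0 → after 1×micro: -1/2 ⇒ (c0=0, c1=-1/2)
[Gauss-Seidel] macro 2: S0 reads c0=0 → after 1×micro: 0; S1 reads c0=0 → after 1×micro: -1/4 ⇒ (c0=0, c1=-1/4)
[Gauss-Seidel] macro 3: S0 reads c0=0 → after 1×micro: 0; S1 reads c0=0 → after 1×micro: -1/8 ⇒ (c0=0, c1=-1/8)
[Gauss-Seidel] macro 4: S0 reads c0=0 → after 1×micro: 0; S1 reads c0=0 → after 1×micro: -1/16 ⇒ (c0=0, c1=-1/16)
[Gauss-Seidel] macro 5: S0 reads c0=0 → after 1×micro: 0; S1 reads c0=0 → after 1×micro: -1/32 ⇒ (c0=0, c1=-1/32)
[Gauss-Seidel] macro 6: S0 reads c0=0 → after 1×micro: 0; S1 reads c0=0 → after 1×micro: -1/64 ⇒ (c0=0, c1=-1/64)
[Gauss-Seidel] macro 7: S0 reads c0=0 → after 1×micro: 0; S1 reads c0=0 → after 1×micro: -1/128 ⇒ (c0=0, c1=-1/128)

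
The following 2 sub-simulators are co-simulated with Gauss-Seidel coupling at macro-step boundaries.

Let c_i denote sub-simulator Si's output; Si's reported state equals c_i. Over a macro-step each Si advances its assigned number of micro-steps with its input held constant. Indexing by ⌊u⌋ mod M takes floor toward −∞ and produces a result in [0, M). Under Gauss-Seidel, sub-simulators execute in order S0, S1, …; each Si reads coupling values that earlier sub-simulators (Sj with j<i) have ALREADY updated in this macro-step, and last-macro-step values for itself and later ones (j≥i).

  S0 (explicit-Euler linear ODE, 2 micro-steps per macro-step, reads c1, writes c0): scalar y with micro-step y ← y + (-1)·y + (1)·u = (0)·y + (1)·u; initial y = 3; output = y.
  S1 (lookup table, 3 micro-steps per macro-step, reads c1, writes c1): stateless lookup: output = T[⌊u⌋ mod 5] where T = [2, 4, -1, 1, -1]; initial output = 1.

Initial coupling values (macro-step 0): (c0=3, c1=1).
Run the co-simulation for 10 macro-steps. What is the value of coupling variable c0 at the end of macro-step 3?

macro 1: S0 reads c1=1 → after 2×micro: 1; S1 reads c1=1 → after 3×micro: 4 ⇒ (c0=1, c1=4)
macro 2: S0 reads c1=4 → after 2×micro: 4; S1 reads c1=4 → after 3×micro: -1 ⇒ (c0=4, c1=-1)
macro 3: S0 reads c1=-1 → after 2×micro: -1; S1 reads c1=-1 → after 3×micro: -1 ⇒ (c0=-1, c1=-1)
macro 4: S0 reads c1=-1 → after 2×micro: -1; S1 reads c1=-1 → after 3×micro: -1 ⇒ (c0=-1, c1=-1)
macro 5: S0 reads c1=-1 → after 2×micro: -1; S1 reads c1=-1 → after 3×micro: -1 ⇒ (c0=-1, c1=-1)
macro 6: S0 reads c1=-1 → after 2×micro: -1; S1 reads c1=-1 → after 3×micro: -1 ⇒ (c0=-1, c1=-1)
macro 7: S0 reads c1=-1 → after 2×micro: -1; S1 reads c1=-1 → after 3×micro: -1 ⇒ (c0=-1, c1=-1)
macro 8: S0 reads c1=-1 → after 2×micro: -1; S1 reads c1=-1 → after 3×micro: -1 ⇒ (c0=-1, c1=-1)
macro 9: S0 reads c1=-1 → after 2×micro: -1; S1 reads c1=-1 → after 3×micro: -1 ⇒ (c0=-1, c1=-1)
macro 10: S0 reads c1=-1 → after 2×micro: -1; S1 reads c1=-1 → after 3×micro: -1 ⇒ (c0=-1, c1=-1)

c0 at macro-step 3 = -1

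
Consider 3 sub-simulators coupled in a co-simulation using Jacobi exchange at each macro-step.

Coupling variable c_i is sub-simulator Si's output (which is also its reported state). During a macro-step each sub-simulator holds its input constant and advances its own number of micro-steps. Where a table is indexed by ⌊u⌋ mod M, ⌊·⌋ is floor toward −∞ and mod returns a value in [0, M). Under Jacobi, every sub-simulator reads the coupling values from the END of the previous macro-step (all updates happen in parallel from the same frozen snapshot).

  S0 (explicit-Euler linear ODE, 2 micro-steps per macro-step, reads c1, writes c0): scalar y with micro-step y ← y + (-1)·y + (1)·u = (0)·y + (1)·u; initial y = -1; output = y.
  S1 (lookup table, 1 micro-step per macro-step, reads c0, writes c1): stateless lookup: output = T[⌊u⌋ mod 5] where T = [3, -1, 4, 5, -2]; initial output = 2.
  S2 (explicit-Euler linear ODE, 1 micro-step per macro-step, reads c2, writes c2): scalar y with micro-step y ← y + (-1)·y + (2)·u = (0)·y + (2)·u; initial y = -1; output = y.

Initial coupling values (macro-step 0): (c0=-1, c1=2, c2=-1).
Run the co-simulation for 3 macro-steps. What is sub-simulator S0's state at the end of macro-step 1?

S0 state at macro-step 1 = 2

macro 1: S0 reads c1=2 → after 2×micro: 2; S1 reads c0=-1 → after 1×micro: -2; S2 reads c2=-1 → after 1×micro: -2 ⇒ (c0=2, c1=-2, c2=-2)
macro 2: S0 reads c1=-2 → after 2×micro: -2; S1 reads c0=2 → after 1×micro: 4; S2 reads c2=-2 → after 1×micro: -4 ⇒ (c0=-2, c1=4, c2=-4)
macro 3: S0 reads c1=4 → after 2×micro: 4; S1 reads c0=-2 → after 1×micro: 5; S2 reads c2=-4 → after 1×micro: -8 ⇒ (c0=4, c1=5, c2=-8)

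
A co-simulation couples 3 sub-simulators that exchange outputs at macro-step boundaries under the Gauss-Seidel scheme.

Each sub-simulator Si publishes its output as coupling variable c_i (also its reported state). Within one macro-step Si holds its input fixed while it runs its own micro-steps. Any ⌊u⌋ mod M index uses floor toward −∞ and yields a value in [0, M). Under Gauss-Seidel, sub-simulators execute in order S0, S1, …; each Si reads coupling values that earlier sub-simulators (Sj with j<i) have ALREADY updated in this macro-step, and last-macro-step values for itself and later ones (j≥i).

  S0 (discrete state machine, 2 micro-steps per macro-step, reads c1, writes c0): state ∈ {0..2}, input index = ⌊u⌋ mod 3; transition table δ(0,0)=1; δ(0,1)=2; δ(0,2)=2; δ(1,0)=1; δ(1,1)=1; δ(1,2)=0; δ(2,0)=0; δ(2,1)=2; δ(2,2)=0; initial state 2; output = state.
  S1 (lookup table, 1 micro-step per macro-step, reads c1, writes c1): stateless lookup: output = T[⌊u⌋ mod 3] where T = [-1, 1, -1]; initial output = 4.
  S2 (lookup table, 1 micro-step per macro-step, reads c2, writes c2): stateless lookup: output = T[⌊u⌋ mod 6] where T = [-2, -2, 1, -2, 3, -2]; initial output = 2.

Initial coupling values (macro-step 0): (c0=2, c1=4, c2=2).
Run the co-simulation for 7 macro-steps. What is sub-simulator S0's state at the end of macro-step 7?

macro 1: S0 reads c1=4 → after 2×micro: 2; S1 reads c1=4 → after 1×micro: 1; S2 reads c2=2 → after 1×micro: 1 ⇒ (c0=2, c1=1, c2=1)
macro 2: S0 reads c1=1 → after 2×micro: 2; S1 reads c1=1 → after 1×micro: 1; S2 reads c2=1 → after 1×micro: -2 ⇒ (c0=2, c1=1, c2=-2)
macro 3: S0 reads c1=1 → after 2×micro: 2; S1 reads c1=1 → after 1×micro: 1; S2 reads c2=-2 → after 1×micro: 3 ⇒ (c0=2, c1=1, c2=3)
macro 4: S0 reads c1=1 → after 2×micro: 2; S1 reads c1=1 → after 1×micro: 1; S2 reads c2=3 → after 1×micro: -2 ⇒ (c0=2, c1=1, c2=-2)
macro 5: S0 reads c1=1 → after 2×micro: 2; S1 reads c1=1 → after 1×micro: 1; S2 reads c2=-2 → after 1×micro: 3 ⇒ (c0=2, c1=1, c2=3)
macro 6: S0 reads c1=1 → after 2×micro: 2; S1 reads c1=1 → after 1×micro: 1; S2 reads c2=3 → after 1×micro: -2 ⇒ (c0=2, c1=1, c2=-2)
macro 7: S0 reads c1=1 → after 2×micro: 2; S1 reads c1=1 → after 1×micro: 1; S2 reads c2=-2 → after 1×micro: 3 ⇒ (c0=2, c1=1, c2=3)

S0 state at macro-step 7 = 2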